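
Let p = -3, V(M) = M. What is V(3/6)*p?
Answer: -3/2 ≈ -1.5000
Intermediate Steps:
V(3/6)*p = (3/6)*(-3) = (3*(1/6))*(-3) = (1/2)*(-3) = -3/2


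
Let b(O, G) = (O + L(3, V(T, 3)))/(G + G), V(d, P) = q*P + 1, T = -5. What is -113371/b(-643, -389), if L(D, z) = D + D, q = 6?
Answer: -88202638/637 ≈ -1.3847e+5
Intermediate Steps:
V(d, P) = 1 + 6*P (V(d, P) = 6*P + 1 = 1 + 6*P)
L(D, z) = 2*D
b(O, G) = (6 + O)/(2*G) (b(O, G) = (O + 2*3)/(G + G) = (O + 6)/((2*G)) = (6 + O)*(1/(2*G)) = (6 + O)/(2*G))
-113371/b(-643, -389) = -113371*(-778/(6 - 643)) = -113371/((½)*(-1/389)*(-637)) = -113371/637/778 = -113371*778/637 = -88202638/637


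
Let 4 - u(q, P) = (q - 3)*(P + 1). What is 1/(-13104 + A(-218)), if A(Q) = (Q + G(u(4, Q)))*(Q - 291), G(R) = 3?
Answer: 1/96331 ≈ 1.0381e-5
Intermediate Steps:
u(q, P) = 4 - (1 + P)*(-3 + q) (u(q, P) = 4 - (q - 3)*(P + 1) = 4 - (-3 + q)*(1 + P) = 4 - (1 + P)*(-3 + q))
A(Q) = (-291 + Q)*(3 + Q) (A(Q) = (Q + 3)*(Q - 291) = (3 + Q)*(-291 + Q) = (-291 + Q)*(3 + Q))
1/(-13104 + A(-218)) = 1/(-13104 + (-873 + (-218)² - 288*(-218))) = 1/(-13104 + (-873 + 47524 + 62784)) = 1/(-13104 + 109435) = 1/96331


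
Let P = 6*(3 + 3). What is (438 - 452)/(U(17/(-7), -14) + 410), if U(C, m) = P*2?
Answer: -7/241 ≈ -0.029046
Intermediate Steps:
P = 36 (P = 6*6 = 36)
U(C, m) = 72 (U(C, m) = 36*2 = 72)
(438 - 452)/(U(17/(-7), -14) + 410) = (438 - 452)/(72 + 410) = -14/482 = -14*1/482 = -7/241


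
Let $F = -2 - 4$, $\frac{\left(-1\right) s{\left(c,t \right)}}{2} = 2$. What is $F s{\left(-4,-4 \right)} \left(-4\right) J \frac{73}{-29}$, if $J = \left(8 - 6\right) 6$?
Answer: $\frac{84096}{29} \approx 2899.9$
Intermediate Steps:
$s{\left(c,t \right)} = -4$ ($s{\left(c,t \right)} = \left(-2\right) 2 = -4$)
$F = -6$ ($F = -2 - 4 = -6$)
$J = 12$ ($J = 2 \cdot 6 = 12$)
$F s{\left(-4,-4 \right)} \left(-4\right) J \frac{73}{-29} = \left(-6\right) \left(-4\right) \left(-4\right) 12 \frac{73}{-29} = 24 \left(-4\right) 12 \cdot 73 \left(- \frac{1}{29}\right) = \left(-96\right) 12 \left(- \frac{73}{29}\right) = \left(-1152\right) \left(- \frac{73}{29}\right) = \frac{84096}{29}$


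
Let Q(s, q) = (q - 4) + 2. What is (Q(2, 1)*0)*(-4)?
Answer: 0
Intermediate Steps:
Q(s, q) = -2 + q (Q(s, q) = (-4 + q) + 2 = -2 + q)
(Q(2, 1)*0)*(-4) = ((-2 + 1)*0)*(-4) = -1*0*(-4) = 0*(-4) = 0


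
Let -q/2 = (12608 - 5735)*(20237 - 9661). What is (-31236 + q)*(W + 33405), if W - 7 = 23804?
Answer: -8319717453312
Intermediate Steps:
W = 23811 (W = 7 + 23804 = 23811)
q = -145377696 (q = -2*(12608 - 5735)*(20237 - 9661) = -13746*10576 = -2*72688848 = -145377696)
(-31236 + q)*(W + 33405) = (-31236 - 145377696)*(23811 + 33405) = -145408932*57216 = -8319717453312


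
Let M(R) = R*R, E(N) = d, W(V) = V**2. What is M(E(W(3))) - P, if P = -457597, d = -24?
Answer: 458173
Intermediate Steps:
E(N) = -24
M(R) = R**2
M(E(W(3))) - P = (-24)**2 - 1*(-457597) = 576 + 457597 = 458173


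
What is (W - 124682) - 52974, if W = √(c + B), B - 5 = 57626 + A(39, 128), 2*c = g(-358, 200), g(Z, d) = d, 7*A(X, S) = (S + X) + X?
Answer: -177656 + √2830261/7 ≈ -1.7742e+5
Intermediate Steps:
A(X, S) = S/7 + 2*X/7 (A(X, S) = ((S + X) + X)/7 = (S + 2*X)/7 = S/7 + 2*X/7)
c = 100 (c = (½)*200 = 100)
B = 403623/7 (B = 5 + (57626 + ((⅐)*128 + (2/7)*39)) = 5 + (57626 + (128/7 + 78/7)) = 5 + (57626 + 206/7) = 5 + 403588/7 = 403623/7 ≈ 57660.)
W = √2830261/7 (W = √(100 + 403623/7) = √(404323/7) = √2830261/7 ≈ 240.33)
(W - 124682) - 52974 = (√2830261/7 - 124682) - 52974 = (-124682 + √2830261/7) - 52974 = -177656 + √2830261/7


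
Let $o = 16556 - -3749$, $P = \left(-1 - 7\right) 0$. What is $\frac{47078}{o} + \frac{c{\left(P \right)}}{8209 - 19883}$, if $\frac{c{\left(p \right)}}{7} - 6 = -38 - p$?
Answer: $\frac{277068446}{118520285} \approx 2.3377$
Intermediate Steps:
$P = 0$ ($P = \left(-8\right) 0 = 0$)
$o = 20305$ ($o = 16556 + 3749 = 20305$)
$c{\left(p \right)} = -224 - 7 p$ ($c{\left(p \right)} = 42 + 7 \left(-38 - p\right) = 42 - \left(266 + 7 p\right) = -224 - 7 p$)
$\frac{47078}{o} + \frac{c{\left(P \right)}}{8209 - 19883} = \frac{47078}{20305} + \frac{-224 - 0}{8209 - 19883} = 47078 \cdot \frac{1}{20305} + \frac{-224 + 0}{-11674} = \frac{47078}{20305} - - \frac{112}{5837} = \frac{47078}{20305} + \frac{112}{5837} = \frac{277068446}{118520285}$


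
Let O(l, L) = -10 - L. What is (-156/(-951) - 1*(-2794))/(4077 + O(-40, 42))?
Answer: 35430/51037 ≈ 0.69420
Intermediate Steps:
(-156/(-951) - 1*(-2794))/(4077 + O(-40, 42)) = (-156/(-951) - 1*(-2794))/(4077 + (-10 - 1*42)) = (-156*(-1/951) + 2794)/(4077 + (-10 - 42)) = (52/317 + 2794)/(4077 - 52) = (885750/317)/4025 = (885750/317)*(1/4025) = 35430/51037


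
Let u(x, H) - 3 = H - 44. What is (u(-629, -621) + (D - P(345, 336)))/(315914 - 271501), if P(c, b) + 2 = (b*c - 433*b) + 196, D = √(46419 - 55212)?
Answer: 28712/44413 + 3*I*√977/44413 ≈ 0.64648 + 0.0021113*I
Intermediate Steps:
u(x, H) = -41 + H (u(x, H) = 3 + (H - 44) = 3 + (-44 + H) = -41 + H)
D = 3*I*√977 (D = √(-8793) = 3*I*√977 ≈ 93.771*I)
P(c, b) = 194 - 433*b + b*c (P(c, b) = -2 + ((b*c - 433*b) + 196) = -2 + ((-433*b + b*c) + 196) = -2 + (196 - 433*b + b*c) = 194 - 433*b + b*c)
(u(-629, -621) + (D - P(345, 336)))/(315914 - 271501) = ((-41 - 621) + (3*I*√977 - (194 - 433*336 + 336*345)))/(315914 - 271501) = (-662 + (3*I*√977 - (194 - 145488 + 115920)))/44413 = (-662 + (3*I*√977 - 1*(-29374)))*(1/44413) = (-662 + (3*I*√977 + 29374))*(1/44413) = (-662 + (29374 + 3*I*√977))*(1/44413) = (28712 + 3*I*√977)*(1/44413) = 28712/44413 + 3*I*√977/44413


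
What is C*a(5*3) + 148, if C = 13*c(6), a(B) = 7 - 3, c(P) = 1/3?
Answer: 496/3 ≈ 165.33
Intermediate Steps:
c(P) = ⅓ (c(P) = 1*(⅓) = ⅓)
a(B) = 4
C = 13/3 (C = 13*(⅓) = 13/3 ≈ 4.3333)
C*a(5*3) + 148 = (13/3)*4 + 148 = 52/3 + 148 = 496/3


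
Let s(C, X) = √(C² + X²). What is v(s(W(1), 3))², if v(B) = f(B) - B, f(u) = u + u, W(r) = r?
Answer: 10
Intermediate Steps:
f(u) = 2*u
v(B) = B (v(B) = 2*B - B = B)
v(s(W(1), 3))² = (√(1² + 3²))² = (√(1 + 9))² = (√10)² = 10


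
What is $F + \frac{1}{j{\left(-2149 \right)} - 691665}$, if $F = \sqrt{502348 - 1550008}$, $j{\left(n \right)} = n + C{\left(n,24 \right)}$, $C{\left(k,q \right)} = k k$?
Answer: $\frac{1}{3924387} + 2 i \sqrt{261915} \approx 2.5482 \cdot 10^{-7} + 1023.6 i$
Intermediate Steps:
$C{\left(k,q \right)} = k^{2}$
$j{\left(n \right)} = n + n^{2}$
$F = 2 i \sqrt{261915}$ ($F = \sqrt{-1047660} = 2 i \sqrt{261915} \approx 1023.6 i$)
$F + \frac{1}{j{\left(-2149 \right)} - 691665} = 2 i \sqrt{261915} + \frac{1}{- 2149 \left(1 - 2149\right) - 691665} = 2 i \sqrt{261915} + \frac{1}{\left(-2149\right) \left(-2148\right) - 691665} = 2 i \sqrt{261915} + \frac{1}{4616052 - 691665} = 2 i \sqrt{261915} + \frac{1}{3924387} = \frac{1}{3924387} + 2 i \sqrt{261915}$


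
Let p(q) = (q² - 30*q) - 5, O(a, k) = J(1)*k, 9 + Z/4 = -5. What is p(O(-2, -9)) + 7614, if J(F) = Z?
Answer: 246505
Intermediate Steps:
Z = -56 (Z = -36 + 4*(-5) = -36 - 20 = -56)
J(F) = -56
O(a, k) = -56*k
p(q) = -5 + q² - 30*q
p(O(-2, -9)) + 7614 = (-5 + (-56*(-9))² - (-1680)*(-9)) + 7614 = (-5 + 504² - 30*504) + 7614 = (-5 + 254016 - 15120) + 7614 = 238891 + 7614 = 246505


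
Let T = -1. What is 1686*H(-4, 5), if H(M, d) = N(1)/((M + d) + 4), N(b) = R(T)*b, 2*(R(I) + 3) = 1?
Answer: -843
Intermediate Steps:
R(I) = -5/2 (R(I) = -3 + (½)*1 = -3 + ½ = -5/2)
N(b) = -5*b/2
H(M, d) = -5/(2*(4 + M + d)) (H(M, d) = (-5/2*1)/((M + d) + 4) = -5/(2*(4 + M + d)))
1686*H(-4, 5) = 1686*(-5/(8 + 2*(-4) + 2*5)) = 1686*(-5/(8 - 8 + 10)) = 1686*(-5/10) = 1686*(-5*⅒) = 1686*(-½) = -843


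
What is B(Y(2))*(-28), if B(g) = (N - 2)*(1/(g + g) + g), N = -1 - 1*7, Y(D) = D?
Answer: 630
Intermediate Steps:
N = -8 (N = -1 - 7 = -8)
B(g) = -10*g - 5/g (B(g) = (-8 - 2)*(1/(g + g) + g) = -10*(1/(2*g) + g) = -10*(g + 1/(2*g)) = -10*g - 5/g)
B(Y(2))*(-28) = (-10*2 - 5/2)*(-28) = (-20 - 5*½)*(-28) = (-20 - 5/2)*(-28) = -45/2*(-28) = 630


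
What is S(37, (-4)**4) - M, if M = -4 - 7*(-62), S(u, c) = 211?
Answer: -219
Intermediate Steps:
M = 430 (M = -4 + 434 = 430)
S(37, (-4)**4) - M = 211 - 1*430 = 211 - 430 = -219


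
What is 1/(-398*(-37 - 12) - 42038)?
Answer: -1/22536 ≈ -4.4373e-5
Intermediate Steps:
1/(-398*(-37 - 12) - 42038) = 1/(-398*(-49) - 42038) = 1/(19502 - 42038) = 1/(-22536) = -1/22536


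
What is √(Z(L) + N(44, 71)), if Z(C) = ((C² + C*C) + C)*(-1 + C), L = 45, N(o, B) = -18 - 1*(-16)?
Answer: √180178 ≈ 424.47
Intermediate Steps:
N(o, B) = -2 (N(o, B) = -18 + 16 = -2)
Z(C) = (-1 + C)*(C + 2*C²) (Z(C) = ((C² + C²) + C)*(-1 + C) = (2*C² + C)*(-1 + C) = (C + 2*C²)*(-1 + C) = (-1 + C)*(C + 2*C²))
√(Z(L) + N(44, 71)) = √(45*(-1 - 1*45 + 2*45²) - 2) = √(45*(-1 - 45 + 2*2025) - 2) = √(45*(-1 - 45 + 4050) - 2) = √(45*4004 - 2) = √(180180 - 2) = √180178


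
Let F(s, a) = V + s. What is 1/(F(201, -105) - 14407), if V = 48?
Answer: -1/14158 ≈ -7.0631e-5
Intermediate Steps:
F(s, a) = 48 + s
1/(F(201, -105) - 14407) = 1/((48 + 201) - 14407) = 1/(249 - 14407) = 1/(-14158) = -1/14158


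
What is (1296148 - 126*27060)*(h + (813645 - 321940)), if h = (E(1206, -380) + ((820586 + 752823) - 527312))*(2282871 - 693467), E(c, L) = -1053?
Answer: -3510372271394811172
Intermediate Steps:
h = 1660997113776 (h = (-1053 + ((820586 + 752823) - 527312))*(2282871 - 693467) = (-1053 + (1573409 - 527312))*1589404 = (-1053 + 1046097)*1589404 = 1045044*1589404 = 1660997113776)
(1296148 - 126*27060)*(h + (813645 - 321940)) = (1296148 - 126*27060)*(1660997113776 + (813645 - 321940)) = (1296148 - 3409560)*(1660997113776 + 491705) = -2113412*1660997605481 = -3510372271394811172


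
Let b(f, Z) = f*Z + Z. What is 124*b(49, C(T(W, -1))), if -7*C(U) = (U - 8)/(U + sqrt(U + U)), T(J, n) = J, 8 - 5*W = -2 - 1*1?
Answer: 179800/7 - 179800*sqrt(110)/77 ≈ 1195.3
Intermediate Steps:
W = 11/5 (W = 8/5 - (-2 - 1*1)/5 = 8/5 - (-2 - 1)/5 = 8/5 - 1/5*(-3) = 8/5 + 3/5 = 11/5 ≈ 2.2000)
C(U) = -(-8 + U)/(7*(U + sqrt(2)*sqrt(U))) (C(U) = -(U - 8)/(7*(U + sqrt(U + U))) = -(-8 + U)/(7*(U + sqrt(2*U))) = -(-8 + U)/(7*(U + sqrt(2)*sqrt(U))))
b(f, Z) = Z + Z*f (b(f, Z) = Z*f + Z = Z + Z*f)
124*b(49, C(T(W, -1))) = 124*(((8 - 1*11/5)/(7*(11/5 + sqrt(2)*sqrt(11/5))))*(1 + 49)) = 124*(((8 - 11/5)/(7*(11/5 + sqrt(2)*(sqrt(55)/5))))*50) = 124*(((1/7)*(29/5)/(11/5 + sqrt(110)/5))*50) = 124*((29/(35*(11/5 + sqrt(110)/5)))*50) = 124*(290/(7*(11/5 + sqrt(110)/5))) = 35960/(7*(11/5 + sqrt(110)/5))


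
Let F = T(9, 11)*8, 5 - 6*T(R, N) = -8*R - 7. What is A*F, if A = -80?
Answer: -8960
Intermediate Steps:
T(R, N) = 2 + 4*R/3 (T(R, N) = ⅚ - (-8*R - 7)/6 = ⅚ - (-7 - 8*R)/6 = ⅚ + (7/6 + 4*R/3) = 2 + 4*R/3)
F = 112 (F = (2 + (4/3)*9)*8 = (2 + 12)*8 = 14*8 = 112)
A*F = -80*112 = -8960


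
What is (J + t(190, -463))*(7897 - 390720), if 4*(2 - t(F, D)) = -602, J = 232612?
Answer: -178215208367/2 ≈ -8.9108e+10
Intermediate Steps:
t(F, D) = 305/2 (t(F, D) = 2 - 1/4*(-602) = 2 + 301/2 = 305/2)
(J + t(190, -463))*(7897 - 390720) = (232612 + 305/2)*(7897 - 390720) = (465529/2)*(-382823) = -178215208367/2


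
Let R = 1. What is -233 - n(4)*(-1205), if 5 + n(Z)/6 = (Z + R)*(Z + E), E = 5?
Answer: 288967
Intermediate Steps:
n(Z) = -30 + 6*(1 + Z)*(5 + Z) (n(Z) = -30 + 6*((Z + 1)*(Z + 5)) = -30 + 6*((1 + Z)*(5 + Z)) = -30 + 6*(1 + Z)*(5 + Z))
-233 - n(4)*(-1205) = -233 - 6*4*(6 + 4)*(-1205) = -233 - 6*4*10*(-1205) = -233 - 240*(-1205) = -233 - 1*(-289200) = -233 + 289200 = 288967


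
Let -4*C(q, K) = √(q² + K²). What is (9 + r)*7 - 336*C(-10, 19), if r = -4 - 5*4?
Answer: -105 + 84*√461 ≈ 1698.6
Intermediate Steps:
r = -24 (r = -4 - 20 = -24)
C(q, K) = -√(K² + q²)/4 (C(q, K) = -√(q² + K²)/4 = -√(K² + q²)/4)
(9 + r)*7 - 336*C(-10, 19) = (9 - 24)*7 - (-84)*√(19² + (-10)²) = -15*7 - (-84)*√(361 + 100) = -105 - (-84)*√461 = -105 + 84*√461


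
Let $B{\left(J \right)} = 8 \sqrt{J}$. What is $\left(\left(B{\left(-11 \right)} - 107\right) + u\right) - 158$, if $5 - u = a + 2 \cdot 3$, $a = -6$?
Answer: $-260 + 8 i \sqrt{11} \approx -260.0 + 26.533 i$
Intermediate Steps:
$u = 5$ ($u = 5 - \left(-6 + 2 \cdot 3\right) = 5 - \left(-6 + 6\right) = 5 - 0 = 5 + 0 = 5$)
$\left(\left(B{\left(-11 \right)} - 107\right) + u\right) - 158 = \left(\left(8 \sqrt{-11} - 107\right) + 5\right) - 158 = \left(\left(8 i \sqrt{11} - 107\right) + 5\right) - 158 = \left(\left(-107 + 8 i \sqrt{11}\right) + 5\right) - 158 = \left(-102 + 8 i \sqrt{11}\right) - 158 = -260 + 8 i \sqrt{11}$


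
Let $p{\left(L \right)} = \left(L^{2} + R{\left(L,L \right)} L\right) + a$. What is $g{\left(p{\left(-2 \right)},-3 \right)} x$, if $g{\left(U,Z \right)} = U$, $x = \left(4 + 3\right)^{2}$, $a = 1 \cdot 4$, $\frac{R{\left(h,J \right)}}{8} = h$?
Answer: $1960$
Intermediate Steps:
$R{\left(h,J \right)} = 8 h$
$a = 4$
$p{\left(L \right)} = 4 + 9 L^{2}$ ($p{\left(L \right)} = \left(L^{2} + 8 L L\right) + 4 = \left(L^{2} + 8 L^{2}\right) + 4 = 9 L^{2} + 4 = 4 + 9 L^{2}$)
$x = 49$ ($x = 7^{2} = 49$)
$g{\left(p{\left(-2 \right)},-3 \right)} x = \left(4 + 9 \left(-2\right)^{2}\right) 49 = \left(4 + 9 \cdot 4\right) 49 = \left(4 + 36\right) 49 = 40 \cdot 49 = 1960$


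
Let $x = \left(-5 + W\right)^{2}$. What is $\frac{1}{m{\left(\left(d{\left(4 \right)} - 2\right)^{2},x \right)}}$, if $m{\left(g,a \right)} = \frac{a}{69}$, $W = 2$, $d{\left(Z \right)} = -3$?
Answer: $\frac{23}{3} \approx 7.6667$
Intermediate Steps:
$x = 9$ ($x = \left(-5 + 2\right)^{2} = \left(-3\right)^{2} = 9$)
$m{\left(g,a \right)} = \frac{a}{69}$ ($m{\left(g,a \right)} = a \frac{1}{69} = \frac{a}{69}$)
$\frac{1}{m{\left(\left(d{\left(4 \right)} - 2\right)^{2},x \right)}} = \frac{1}{\frac{1}{69} \cdot 9} = \frac{1}{\frac{3}{23}} = \frac{23}{3}$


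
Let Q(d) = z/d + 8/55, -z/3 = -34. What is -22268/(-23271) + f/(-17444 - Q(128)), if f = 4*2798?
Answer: 450612602156/1428983610387 ≈ 0.31534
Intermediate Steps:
z = 102 (z = -3*(-34) = 102)
Q(d) = 8/55 + 102/d (Q(d) = 102/d + 8/55 = 8/55 + 102/d)
f = 11192
-22268/(-23271) + f/(-17444 - Q(128)) = -22268/(-23271) + 11192/(-17444 - (8/55 + 102/128)) = -22268*(-1/23271) + 11192/(-17444 - (8/55 + 102*(1/128))) = 22268/23271 + 11192/(-17444 - (8/55 + 51/64)) = 22268/23271 + 11192/(-17444 - 1*3317/3520) = 22268/23271 + 11192/(-17444 - 3317/3520) = 22268/23271 + 11192/(-61406197/3520) = 22268/23271 + 11192*(-3520/61406197) = 22268/23271 - 39395840/61406197 = 450612602156/1428983610387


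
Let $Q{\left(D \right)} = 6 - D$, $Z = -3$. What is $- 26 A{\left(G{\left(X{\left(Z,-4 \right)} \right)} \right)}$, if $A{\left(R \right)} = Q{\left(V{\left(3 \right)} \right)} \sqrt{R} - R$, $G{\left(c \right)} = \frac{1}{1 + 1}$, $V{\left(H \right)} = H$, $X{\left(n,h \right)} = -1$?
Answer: $13 - 39 \sqrt{2} \approx -42.154$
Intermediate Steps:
$G{\left(c \right)} = \frac{1}{2}$
$A{\left(R \right)} = - R + 3 \sqrt{R}$ ($A{\left(R \right)} = \left(6 - 3\right) \sqrt{R} - R = 3 \sqrt{R} - R = - R + 3 \sqrt{R}$)
$- 26 A{\left(G{\left(X{\left(Z,-4 \right)} \right)} \right)} = - 26 \left(\left(-1\right) \frac{1}{2} + \frac{3}{\sqrt{2}}\right) = - 26 \left(- \frac{1}{2} + 3 \frac{\sqrt{2}}{2}\right) = - 26 \left(- \frac{1}{2} + \frac{3 \sqrt{2}}{2}\right) = 13 - 39 \sqrt{2}$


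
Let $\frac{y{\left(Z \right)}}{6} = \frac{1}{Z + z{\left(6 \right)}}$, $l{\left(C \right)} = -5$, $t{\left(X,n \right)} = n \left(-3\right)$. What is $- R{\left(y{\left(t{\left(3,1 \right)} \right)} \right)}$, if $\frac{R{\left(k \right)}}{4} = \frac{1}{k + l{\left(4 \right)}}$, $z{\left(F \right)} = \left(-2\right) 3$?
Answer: $\frac{12}{17} \approx 0.70588$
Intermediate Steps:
$z{\left(F \right)} = -6$
$t{\left(X,n \right)} = - 3 n$
$y{\left(Z \right)} = \frac{6}{-6 + Z}$ ($y{\left(Z \right)} = \frac{6}{Z - 6} = \frac{6}{-6 + Z}$)
$R{\left(k \right)} = \frac{4}{-5 + k}$ ($R{\left(k \right)} = \frac{4}{k - 5} = \frac{4}{-5 + k}$)
$- R{\left(y{\left(t{\left(3,1 \right)} \right)} \right)} = - \frac{4}{-5 + \frac{6}{-6 - 3}} = - \frac{4}{-5 + \frac{6}{-9}} = - \frac{4}{-5 + 6 \left(- \frac{1}{9}\right)} = - \frac{4}{-5 - \frac{2}{3}} = - \frac{4}{- \frac{17}{3}} = - \frac{4 \left(-3\right)}{17} = \left(-1\right) \left(- \frac{12}{17}\right) = \frac{12}{17}$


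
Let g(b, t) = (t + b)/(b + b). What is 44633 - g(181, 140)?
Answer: 16156825/362 ≈ 44632.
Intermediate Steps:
g(b, t) = (b + t)/(2*b) (g(b, t) = (b + t)/((2*b)) = (b + t)*(1/(2*b)) = (b + t)/(2*b))
44633 - g(181, 140) = 44633 - (181 + 140)/(2*181) = 44633 - 321/(2*181) = 44633 - 1*321/362 = 44633 - 321/362 = 16156825/362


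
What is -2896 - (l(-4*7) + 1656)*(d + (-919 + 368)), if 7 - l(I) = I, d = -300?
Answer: 1436145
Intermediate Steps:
l(I) = 7 - I
-2896 - (l(-4*7) + 1656)*(d + (-919 + 368)) = -2896 - ((7 - (-4)*7) + 1656)*(-300 + (-919 + 368)) = -2896 - ((7 - 1*(-28)) + 1656)*(-300 - 551) = -2896 - ((7 + 28) + 1656)*(-851) = -2896 - (35 + 1656)*(-851) = -2896 - 1691*(-851) = -2896 - 1*(-1439041) = -2896 + 1439041 = 1436145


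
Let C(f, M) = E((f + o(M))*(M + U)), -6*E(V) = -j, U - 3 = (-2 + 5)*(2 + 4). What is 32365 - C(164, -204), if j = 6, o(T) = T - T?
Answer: 32364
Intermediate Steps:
o(T) = 0
U = 21 (U = 3 + (-2 + 5)*(2 + 4) = 3 + 3*6 = 3 + 18 = 21)
E(V) = 1 (E(V) = -(-1)*6/6 = -⅙*(-6) = 1)
C(f, M) = 1
32365 - C(164, -204) = 32365 - 1*1 = 32365 - 1 = 32364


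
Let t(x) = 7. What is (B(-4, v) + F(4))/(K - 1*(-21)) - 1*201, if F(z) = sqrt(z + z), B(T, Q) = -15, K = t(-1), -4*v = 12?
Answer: -5643/28 + sqrt(2)/14 ≈ -201.43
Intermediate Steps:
v = -3 (v = -1/4*12 = -3)
K = 7
F(z) = sqrt(2)*sqrt(z) (F(z) = sqrt(2*z) = sqrt(2)*sqrt(z))
(B(-4, v) + F(4))/(K - 1*(-21)) - 1*201 = (-15 + sqrt(2)*sqrt(4))/(7 - 1*(-21)) - 1*201 = (-15 + sqrt(2)*2)/(7 + 21) - 201 = (-15 + 2*sqrt(2))/28 - 201 = (-15 + 2*sqrt(2))*(1/28) - 201 = (-15/28 + sqrt(2)/14) - 201 = -5643/28 + sqrt(2)/14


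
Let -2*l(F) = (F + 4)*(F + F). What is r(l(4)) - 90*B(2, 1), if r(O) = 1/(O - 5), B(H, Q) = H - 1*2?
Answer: -1/37 ≈ -0.027027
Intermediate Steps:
l(F) = -F*(4 + F) (l(F) = -(F + 4)*(F + F)/2 = -(4 + F)*2*F/2 = -F*(4 + F))
B(H, Q) = -2 + H (B(H, Q) = H - 2 = -2 + H)
r(O) = 1/(-5 + O)
r(l(4)) - 90*B(2, 1) = 1/(-5 - 1*4*(4 + 4)) - 90*(-2 + 2) = 1/(-5 - 1*4*8) - 90*0 = 1/(-5 - 32) + 0 = 1/(-37) + 0 = -1/37 + 0 = -1/37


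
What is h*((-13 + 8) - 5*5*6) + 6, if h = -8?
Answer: 1246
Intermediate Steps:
h*((-13 + 8) - 5*5*6) + 6 = -8*((-13 + 8) - 5*5*6) + 6 = -8*(-5 - 25*6) + 6 = -8*(-5 - 150) + 6 = -8*(-155) + 6 = 1240 + 6 = 1246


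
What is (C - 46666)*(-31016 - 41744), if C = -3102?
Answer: 3621119680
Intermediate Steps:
(C - 46666)*(-31016 - 41744) = (-3102 - 46666)*(-31016 - 41744) = -49768*(-72760) = 3621119680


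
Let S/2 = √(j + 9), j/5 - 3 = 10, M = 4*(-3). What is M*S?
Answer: -24*√74 ≈ -206.46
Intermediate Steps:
M = -12
j = 65 (j = 15 + 5*10 = 15 + 50 = 65)
S = 2*√74 (S = 2*√(65 + 9) = 2*√74 ≈ 17.205)
M*S = -24*√74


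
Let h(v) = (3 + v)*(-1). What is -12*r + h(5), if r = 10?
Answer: -128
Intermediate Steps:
h(v) = -3 - v
-12*r + h(5) = -12*10 + (-3 - 1*5) = -120 + (-3 - 5) = -120 - 8 = -128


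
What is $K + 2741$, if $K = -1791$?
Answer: $950$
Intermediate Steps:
$K + 2741 = -1791 + 2741 = 950$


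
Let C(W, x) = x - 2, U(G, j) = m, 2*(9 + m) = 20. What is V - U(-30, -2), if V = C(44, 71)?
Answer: 68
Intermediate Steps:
m = 1 (m = -9 + (½)*20 = -9 + 10 = 1)
U(G, j) = 1
C(W, x) = -2 + x
V = 69 (V = -2 + 71 = 69)
V - U(-30, -2) = 69 - 1*1 = 69 - 1 = 68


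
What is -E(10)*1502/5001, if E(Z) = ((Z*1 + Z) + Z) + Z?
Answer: -60080/5001 ≈ -12.014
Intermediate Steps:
E(Z) = 4*Z (E(Z) = ((Z + Z) + Z) + Z = (2*Z + Z) + Z = 3*Z + Z = 4*Z)
-E(10)*1502/5001 = -4*10*1502/5001 = -40*1502*(1/5001) = -40*1502/5001 = -1*60080/5001 = -60080/5001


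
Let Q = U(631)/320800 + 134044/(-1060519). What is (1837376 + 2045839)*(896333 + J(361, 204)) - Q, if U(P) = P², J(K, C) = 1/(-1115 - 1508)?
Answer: 3106074915112674491000432343/892382620909600 ≈ 3.4807e+12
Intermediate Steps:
J(K, C) = -1/2623 (J(K, C) = 1/(-2623) = -1/2623)
Q = 379255990359/340214495200 (Q = 631²/320800 + 134044/(-1060519) = 398161*(1/320800) + 134044*(-1/1060519) = 398161/320800 - 134044/1060519 = 379255990359/340214495200 ≈ 1.1148)
(1837376 + 2045839)*(896333 + J(361, 204)) - Q = (1837376 + 2045839)*(896333 - 1/2623) - 1*379255990359/340214495200 = 3883215*(2351081458/2623) - 379255990359/340214495200 = 9129754783927470/2623 - 379255990359/340214495200 = 3106074915112674491000432343/892382620909600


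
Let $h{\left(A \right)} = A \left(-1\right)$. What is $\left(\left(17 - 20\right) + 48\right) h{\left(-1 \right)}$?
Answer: $45$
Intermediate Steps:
$h{\left(A \right)} = - A$
$\left(\left(17 - 20\right) + 48\right) h{\left(-1 \right)} = \left(\left(17 - 20\right) + 48\right) \left(\left(-1\right) \left(-1\right)\right) = \left(\left(17 - 20\right) + 48\right) 1 = \left(-3 + 48\right) 1 = 45 \cdot 1 = 45$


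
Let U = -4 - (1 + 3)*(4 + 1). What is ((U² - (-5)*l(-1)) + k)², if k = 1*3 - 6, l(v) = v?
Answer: 322624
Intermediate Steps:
k = -3 (k = 3 - 6 = -3)
U = -24 (U = -4 - 4*5 = -4 - 1*20 = -4 - 20 = -24)
((U² - (-5)*l(-1)) + k)² = (((-24)² - (-5)*(-1)) - 3)² = ((576 - 1*5) - 3)² = ((576 - 5) - 3)² = (571 - 3)² = 568² = 322624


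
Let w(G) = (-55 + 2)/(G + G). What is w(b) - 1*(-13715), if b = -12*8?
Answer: 2633333/192 ≈ 13715.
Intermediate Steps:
b = -96
w(G) = -53/(2*G) (w(G) = -53*1/(2*G) = -53/(2*G))
w(b) - 1*(-13715) = -53/2/(-96) - 1*(-13715) = -53/2*(-1/96) + 13715 = 53/192 + 13715 = 2633333/192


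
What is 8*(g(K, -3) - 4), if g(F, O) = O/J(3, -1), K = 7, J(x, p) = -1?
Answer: -8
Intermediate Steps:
g(F, O) = -O (g(F, O) = O/(-1) = O*(-1) = -O)
8*(g(K, -3) - 4) = 8*(-1*(-3) - 4) = 8*(3 - 4) = 8*(-1) = -8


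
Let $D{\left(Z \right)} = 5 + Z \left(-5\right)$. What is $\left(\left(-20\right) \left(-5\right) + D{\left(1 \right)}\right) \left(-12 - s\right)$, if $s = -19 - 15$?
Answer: $2200$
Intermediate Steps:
$D{\left(Z \right)} = 5 - 5 Z$
$s = -34$ ($s = -19 - 15 = -34$)
$\left(\left(-20\right) \left(-5\right) + D{\left(1 \right)}\right) \left(-12 - s\right) = \left(\left(-20\right) \left(-5\right) + \left(5 - 5\right)\right) \left(-12 - -34\right) = \left(100 + \left(5 - 5\right)\right) \left(-12 + 34\right) = \left(100 + 0\right) 22 = 100 \cdot 22 = 2200$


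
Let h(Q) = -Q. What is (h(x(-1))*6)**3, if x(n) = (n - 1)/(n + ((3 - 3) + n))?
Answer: -216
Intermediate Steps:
x(n) = (-1 + n)/(2*n) (x(n) = (-1 + n)/(n + (0 + n)) = (-1 + n)/(n + n) = (-1 + n)/((2*n)) = (-1 + n)*(1/(2*n)) = (-1 + n)/(2*n))
(h(x(-1))*6)**3 = (-(-1 - 1)/(2*(-1))*6)**3 = (-(-1)*(-2)/2*6)**3 = (-1*1*6)**3 = (-1*6)**3 = (-6)**3 = -216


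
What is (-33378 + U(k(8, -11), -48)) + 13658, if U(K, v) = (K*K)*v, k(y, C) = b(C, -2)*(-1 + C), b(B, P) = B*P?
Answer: -3365128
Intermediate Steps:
k(y, C) = -2*C*(-1 + C) (k(y, C) = (C*(-2))*(-1 + C) = (-2*C)*(-1 + C) = -2*C*(-1 + C))
U(K, v) = v*K**2 (U(K, v) = K**2*v = v*K**2)
(-33378 + U(k(8, -11), -48)) + 13658 = (-33378 - 48*484*(1 - 1*(-11))**2) + 13658 = (-33378 - 48*484*(1 + 11)**2) + 13658 = (-33378 - 48*(2*(-11)*12)**2) + 13658 = (-33378 - 48*(-264)**2) + 13658 = (-33378 - 48*69696) + 13658 = (-33378 - 3345408) + 13658 = -3378786 + 13658 = -3365128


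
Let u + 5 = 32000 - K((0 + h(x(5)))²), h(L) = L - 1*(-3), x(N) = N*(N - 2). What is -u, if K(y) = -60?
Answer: -32055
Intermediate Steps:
x(N) = N*(-2 + N)
h(L) = 3 + L (h(L) = L + 3 = 3 + L)
u = 32055 (u = -5 + (32000 - 1*(-60)) = -5 + (32000 + 60) = -5 + 32060 = 32055)
-u = -1*32055 = -32055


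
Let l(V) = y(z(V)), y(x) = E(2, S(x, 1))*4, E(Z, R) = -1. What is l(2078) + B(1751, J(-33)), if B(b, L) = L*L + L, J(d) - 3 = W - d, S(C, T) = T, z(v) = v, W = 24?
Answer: 3656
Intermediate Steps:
J(d) = 27 - d (J(d) = 3 + (24 - d) = 27 - d)
y(x) = -4 (y(x) = -1*4 = -4)
B(b, L) = L + L² (B(b, L) = L² + L = L + L²)
l(V) = -4
l(2078) + B(1751, J(-33)) = -4 + (27 - 1*(-33))*(1 + (27 - 1*(-33))) = -4 + (27 + 33)*(1 + (27 + 33)) = -4 + 60*(1 + 60) = -4 + 60*61 = -4 + 3660 = 3656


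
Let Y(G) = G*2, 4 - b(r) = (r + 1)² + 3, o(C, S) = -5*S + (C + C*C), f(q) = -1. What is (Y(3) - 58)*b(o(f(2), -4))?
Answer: 22880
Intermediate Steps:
o(C, S) = C + C² - 5*S (o(C, S) = -5*S + (C + C²) = C + C² - 5*S)
b(r) = 1 - (1 + r)² (b(r) = 4 - ((r + 1)² + 3) = 4 - ((1 + r)² + 3) = 4 - (3 + (1 + r)²) = 4 + (-3 - (1 + r)²) = 1 - (1 + r)²)
Y(G) = 2*G
(Y(3) - 58)*b(o(f(2), -4)) = (2*3 - 58)*(1 - (1 + (-1 + (-1)² - 5*(-4)))²) = (6 - 58)*(1 - (1 + (-1 + 1 + 20))²) = -52*(1 - (1 + 20)²) = -52*(1 - 1*21²) = -52*(1 - 1*441) = -52*(1 - 441) = -52*(-440) = 22880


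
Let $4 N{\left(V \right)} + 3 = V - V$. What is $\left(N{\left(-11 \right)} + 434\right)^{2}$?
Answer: $\frac{3003289}{16} \approx 1.8771 \cdot 10^{5}$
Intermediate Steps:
$N{\left(V \right)} = - \frac{3}{4}$ ($N{\left(V \right)} = - \frac{3}{4} + \frac{V - V}{4} = - \frac{3}{4} + \frac{1}{4} \cdot 0 = - \frac{3}{4} + 0 = - \frac{3}{4}$)
$\left(N{\left(-11 \right)} + 434\right)^{2} = \left(- \frac{3}{4} + 434\right)^{2} = \left(\frac{1733}{4}\right)^{2} = \frac{3003289}{16}$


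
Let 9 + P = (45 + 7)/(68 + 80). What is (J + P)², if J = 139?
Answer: 23261329/1369 ≈ 16991.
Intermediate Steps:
P = -320/37 (P = -9 + (45 + 7)/(68 + 80) = -9 + 52/148 = -9 + 52*(1/148) = -9 + 13/37 = -320/37 ≈ -8.6487)
(J + P)² = (139 - 320/37)² = (4823/37)² = 23261329/1369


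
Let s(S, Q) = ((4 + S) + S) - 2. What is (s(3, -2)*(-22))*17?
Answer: -2992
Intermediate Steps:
s(S, Q) = 2 + 2*S (s(S, Q) = (4 + 2*S) - 2 = 2 + 2*S)
(s(3, -2)*(-22))*17 = ((2 + 2*3)*(-22))*17 = ((2 + 6)*(-22))*17 = (8*(-22))*17 = -176*17 = -2992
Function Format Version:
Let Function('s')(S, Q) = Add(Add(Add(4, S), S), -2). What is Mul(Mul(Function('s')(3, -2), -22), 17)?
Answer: -2992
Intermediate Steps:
Function('s')(S, Q) = Add(2, Mul(2, S)) (Function('s')(S, Q) = Add(Add(4, Mul(2, S)), -2) = Add(2, Mul(2, S)))
Mul(Mul(Function('s')(3, -2), -22), 17) = Mul(Mul(Add(2, Mul(2, 3)), -22), 17) = Mul(Mul(Add(2, 6), -22), 17) = Mul(Mul(8, -22), 17) = Mul(-176, 17) = -2992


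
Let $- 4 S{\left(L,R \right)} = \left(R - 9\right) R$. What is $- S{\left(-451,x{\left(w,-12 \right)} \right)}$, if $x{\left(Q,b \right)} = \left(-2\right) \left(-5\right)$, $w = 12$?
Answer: $\frac{5}{2} \approx 2.5$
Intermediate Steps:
$x{\left(Q,b \right)} = 10$
$S{\left(L,R \right)} = - \frac{R \left(-9 + R\right)}{4}$ ($S{\left(L,R \right)} = - \frac{\left(R - 9\right) R}{4} = - \frac{\left(-9 + R\right) R}{4} = - \frac{R \left(-9 + R\right)}{4}$)
$- S{\left(-451,x{\left(w,-12 \right)} \right)} = - \frac{10 \left(9 - 10\right)}{4} = - \frac{10 \left(-1\right)}{4} = \left(-1\right) \left(- \frac{5}{2}\right) = \frac{5}{2}$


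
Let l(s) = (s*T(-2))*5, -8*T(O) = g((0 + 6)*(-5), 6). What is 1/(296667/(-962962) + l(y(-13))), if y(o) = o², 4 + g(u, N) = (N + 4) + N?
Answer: -68783/87203643 ≈ -0.00078876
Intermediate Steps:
g(u, N) = 2*N (g(u, N) = -4 + ((N + 4) + N) = -4 + ((4 + N) + N) = -4 + (4 + 2*N) = 2*N)
T(O) = -3/2 (T(O) = -6/4 = -⅛*12 = -3/2)
l(s) = -15*s/2 (l(s) = (s*(-3/2))*5 = -3*s/2*5 = -15*s/2)
1/(296667/(-962962) + l(y(-13))) = 1/(296667/(-962962) - 15/2*(-13)²) = 1/(296667*(-1/962962) - 15/2*169) = 1/(-42381/137566 - 2535/2) = 1/(-87203643/68783) = -68783/87203643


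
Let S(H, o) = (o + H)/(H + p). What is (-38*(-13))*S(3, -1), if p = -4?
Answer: -988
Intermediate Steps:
S(H, o) = (H + o)/(-4 + H) (S(H, o) = (o + H)/(H - 4) = (H + o)/(-4 + H))
(-38*(-13))*S(3, -1) = (-38*(-13))*((3 - 1)/(-4 + 3)) = 494*(2/(-1)) = 494*(-1*2) = 494*(-2) = -988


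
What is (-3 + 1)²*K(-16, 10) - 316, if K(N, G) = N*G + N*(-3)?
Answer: -764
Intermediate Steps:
K(N, G) = -3*N + G*N (K(N, G) = G*N - 3*N = -3*N + G*N)
(-3 + 1)²*K(-16, 10) - 316 = (-3 + 1)²*(-16*(-3 + 10)) - 316 = (-2)²*(-16*7) - 316 = 4*(-112) - 316 = -448 - 316 = -764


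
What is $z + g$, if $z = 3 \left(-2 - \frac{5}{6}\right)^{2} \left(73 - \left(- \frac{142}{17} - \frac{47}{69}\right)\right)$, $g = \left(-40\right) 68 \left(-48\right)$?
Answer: $\frac{54869761}{414} \approx 1.3254 \cdot 10^{5}$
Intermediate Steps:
$g = 130560$ ($g = \left(-2720\right) \left(-48\right) = 130560$)
$z = \frac{817921}{414}$ ($z = 3 \left(-2 - \frac{5}{6}\right)^{2} \left(73 - - \frac{10597}{1173}\right) = 3 \left(-2 - \frac{5}{6}\right)^{2} \left(73 + \left(\frac{142}{17} + \frac{47}{69}\right)\right) = 3 \left(- \frac{17}{6}\right)^{2} \left(73 + \frac{10597}{1173}\right) = 3 \cdot \frac{289}{36} \cdot \frac{96226}{1173} = \frac{289}{12} \cdot \frac{96226}{1173} = \frac{817921}{414} \approx 1975.7$)
$z + g = \frac{817921}{414} + 130560 = \frac{54869761}{414}$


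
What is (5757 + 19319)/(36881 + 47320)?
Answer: 25076/84201 ≈ 0.29781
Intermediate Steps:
(5757 + 19319)/(36881 + 47320) = 25076/84201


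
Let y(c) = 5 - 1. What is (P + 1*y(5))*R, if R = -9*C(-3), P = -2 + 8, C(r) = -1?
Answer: 90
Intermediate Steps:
y(c) = 4
P = 6
R = 9 (R = -9*(-1) = 9)
(P + 1*y(5))*R = (6 + 1*4)*9 = (6 + 4)*9 = 10*9 = 90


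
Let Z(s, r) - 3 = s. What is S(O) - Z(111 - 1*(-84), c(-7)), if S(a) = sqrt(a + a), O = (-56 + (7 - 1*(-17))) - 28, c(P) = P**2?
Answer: -198 + 2*I*sqrt(30) ≈ -198.0 + 10.954*I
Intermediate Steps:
Z(s, r) = 3 + s
O = -60 (O = (-56 + (7 + 17)) - 28 = (-56 + 24) - 28 = -32 - 28 = -60)
S(a) = sqrt(2)*sqrt(a) (S(a) = sqrt(2*a) = sqrt(2)*sqrt(a))
S(O) - Z(111 - 1*(-84), c(-7)) = sqrt(2)*sqrt(-60) - (3 + (111 - 1*(-84))) = sqrt(2)*(2*I*sqrt(15)) - (3 + (111 + 84)) = 2*I*sqrt(30) - (3 + 195) = 2*I*sqrt(30) - 1*198 = 2*I*sqrt(30) - 198 = -198 + 2*I*sqrt(30)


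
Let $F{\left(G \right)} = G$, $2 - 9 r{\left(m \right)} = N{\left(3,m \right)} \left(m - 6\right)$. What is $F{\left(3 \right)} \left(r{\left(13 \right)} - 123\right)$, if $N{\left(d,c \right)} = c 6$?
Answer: $- \frac{1651}{3} \approx -550.33$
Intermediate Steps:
$N{\left(d,c \right)} = 6 c$
$r{\left(m \right)} = \frac{2}{9} - \frac{2 m \left(-6 + m\right)}{3}$ ($r{\left(m \right)} = \frac{2}{9} - \frac{6 m \left(m - 6\right)}{9} = \frac{2}{9} - \frac{6 m \left(-6 + m\right)}{9} = \frac{2}{9} - \frac{2 m \left(-6 + m\right)}{3}$)
$F{\left(3 \right)} \left(r{\left(13 \right)} - 123\right) = 3 \left(\left(\frac{2}{9} + 4 \cdot 13 - \frac{2 \cdot 13^{2}}{3}\right) - 123\right) = 3 \left(\left(\frac{2}{9} + 52 - \frac{338}{3}\right) - 123\right) = 3 \left(- \frac{544}{9} - 123\right) = 3 \left(- \frac{1651}{9}\right) = - \frac{1651}{3}$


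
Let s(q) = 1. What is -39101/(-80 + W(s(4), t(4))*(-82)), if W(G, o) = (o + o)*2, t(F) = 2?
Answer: 39101/736 ≈ 53.126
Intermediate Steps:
W(G, o) = 4*o (W(G, o) = (2*o)*2 = 4*o)
-39101/(-80 + W(s(4), t(4))*(-82)) = -39101/(-80 + (4*2)*(-82)) = -39101/(-80 + 8*(-82)) = -39101/(-80 - 656) = -39101/(-736) = -39101*(-1/736) = 39101/736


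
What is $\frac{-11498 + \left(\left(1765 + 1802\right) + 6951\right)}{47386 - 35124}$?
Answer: $- \frac{490}{6131} \approx -0.079922$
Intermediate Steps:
$\frac{-11498 + \left(\left(1765 + 1802\right) + 6951\right)}{47386 - 35124} = \frac{-11498 + \left(3567 + 6951\right)}{12262} = \left(-11498 + 10518\right) \frac{1}{12262} = \left(-980\right) \frac{1}{12262} = - \frac{490}{6131}$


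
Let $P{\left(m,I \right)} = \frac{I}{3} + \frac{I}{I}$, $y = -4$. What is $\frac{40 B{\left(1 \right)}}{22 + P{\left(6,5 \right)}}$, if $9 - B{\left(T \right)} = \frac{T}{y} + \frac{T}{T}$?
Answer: $\frac{495}{37} \approx 13.378$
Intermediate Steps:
$B{\left(T \right)} = 8 + \frac{T}{4}$ ($B{\left(T \right)} = 9 - \left(\frac{T}{-4} + \frac{T}{T}\right) = 9 - \left(T \left(- \frac{1}{4}\right) + 1\right) = 9 - \left(- \frac{T}{4} + 1\right) = 9 - \left(1 - \frac{T}{4}\right) = 9 + \left(-1 + \frac{T}{4}\right) = 8 + \frac{T}{4}$)
$P{\left(m,I \right)} = 1 + \frac{I}{3}$ ($P{\left(m,I \right)} = I \frac{1}{3} + 1 = \frac{I}{3} + 1 = 1 + \frac{I}{3}$)
$\frac{40 B{\left(1 \right)}}{22 + P{\left(6,5 \right)}} = \frac{40 \left(8 + \frac{1}{4} \cdot 1\right)}{22 + \left(1 + \frac{1}{3} \cdot 5\right)} = \frac{40 \left(8 + \frac{1}{4}\right)}{22 + \left(1 + \frac{5}{3}\right)} = \frac{40 \cdot \frac{33}{4}}{22 + \frac{8}{3}} = \frac{330}{\frac{74}{3}} = 330 \cdot \frac{3}{74} = \frac{495}{37}$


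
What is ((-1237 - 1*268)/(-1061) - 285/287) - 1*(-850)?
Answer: 258960500/304507 ≈ 850.43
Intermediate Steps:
((-1237 - 1*268)/(-1061) - 285/287) - 1*(-850) = ((-1237 - 268)*(-1/1061) - 285*1/287) + 850 = (-1505*(-1/1061) - 285/287) + 850 = (1505/1061 - 285/287) + 850 = 129550/304507 + 850 = 258960500/304507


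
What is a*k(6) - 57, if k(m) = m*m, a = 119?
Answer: 4227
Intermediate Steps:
k(m) = m**2
a*k(6) - 57 = 119*6**2 - 57 = 119*36 - 57 = 4284 - 57 = 4227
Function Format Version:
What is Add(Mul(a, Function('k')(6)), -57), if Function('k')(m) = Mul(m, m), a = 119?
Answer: 4227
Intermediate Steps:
Function('k')(m) = Pow(m, 2)
Add(Mul(a, Function('k')(6)), -57) = Add(Mul(119, Pow(6, 2)), -57) = Add(Mul(119, 36), -57) = Add(4284, -57) = 4227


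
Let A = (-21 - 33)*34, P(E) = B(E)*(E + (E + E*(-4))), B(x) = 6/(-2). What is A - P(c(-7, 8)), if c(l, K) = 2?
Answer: -1848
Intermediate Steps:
B(x) = -3 (B(x) = 6*(-1/2) = -3)
P(E) = 6*E (P(E) = -3*(E + (E + E*(-4))) = -3*(E + (E - 4*E)) = -3*(E - 3*E) = -(-6)*E = 6*E)
A = -1836 (A = -54*34 = -1836)
A - P(c(-7, 8)) = -1836 - 6*2 = -1836 - 1*12 = -1836 - 12 = -1848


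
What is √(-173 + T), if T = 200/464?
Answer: I*√580522/58 ≈ 13.137*I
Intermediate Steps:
T = 25/58 (T = 200*(1/464) = 25/58 ≈ 0.43103)
√(-173 + T) = √(-173 + 25/58) = √(-10009/58) = I*√580522/58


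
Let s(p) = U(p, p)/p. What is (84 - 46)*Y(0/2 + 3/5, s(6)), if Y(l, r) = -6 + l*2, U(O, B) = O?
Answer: -912/5 ≈ -182.40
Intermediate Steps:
s(p) = 1 (s(p) = p/p = 1)
Y(l, r) = -6 + 2*l
(84 - 46)*Y(0/2 + 3/5, s(6)) = (84 - 46)*(-6 + 2*(0/2 + 3/5)) = 38*(-6 + 2*(0*(½) + 3*(⅕))) = 38*(-6 + 2*(0 + ⅗)) = 38*(-6 + 2*(⅗)) = 38*(-6 + 6/5) = 38*(-24/5) = -912/5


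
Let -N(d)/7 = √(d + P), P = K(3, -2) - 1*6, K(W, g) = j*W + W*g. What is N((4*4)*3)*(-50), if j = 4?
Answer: 1400*√3 ≈ 2424.9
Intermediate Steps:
K(W, g) = 4*W + W*g
P = 0 (P = 3*(4 - 2) - 1*6 = 3*2 - 6 = 6 - 6 = 0)
N(d) = -7*√d (N(d) = -7*√(d + 0) = -7*√d)
N((4*4)*3)*(-50) = -7*4*√3*(-50) = -28*√3*(-50) = 1400*√3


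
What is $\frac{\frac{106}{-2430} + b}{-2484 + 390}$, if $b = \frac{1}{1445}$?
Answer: $\frac{7537}{367638345} \approx 2.0501 \cdot 10^{-5}$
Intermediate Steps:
$b = \frac{1}{1445} \approx 0.00069204$
$\frac{\frac{106}{-2430} + b}{-2484 + 390} = \frac{\frac{106}{-2430} + \frac{1}{1445}}{-2484 + 390} = \frac{106 \left(- \frac{1}{2430}\right) + \frac{1}{1445}}{-2094} = \left(- \frac{53}{1215} + \frac{1}{1445}\right) \left(- \frac{1}{2094}\right) = \left(- \frac{15074}{351135}\right) \left(- \frac{1}{2094}\right) = \frac{7537}{367638345}$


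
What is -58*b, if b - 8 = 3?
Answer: -638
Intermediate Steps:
b = 11 (b = 8 + 3 = 11)
-58*b = -58*11 = -638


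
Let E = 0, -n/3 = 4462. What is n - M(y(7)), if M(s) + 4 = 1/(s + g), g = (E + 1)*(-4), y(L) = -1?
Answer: -66909/5 ≈ -13382.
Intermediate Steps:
n = -13386 (n = -3*4462 = -13386)
g = -4 (g = (0 + 1)*(-4) = 1*(-4) = -4)
M(s) = -4 + 1/(-4 + s) (M(s) = -4 + 1/(s - 4) = -4 + 1/(-4 + s))
n - M(y(7)) = -13386 - (17 - 4*(-1))/(-4 - 1) = -13386 - (17 + 4)/(-5) = -13386 - (-1)*21/5 = -13386 - 1*(-21/5) = -13386 + 21/5 = -66909/5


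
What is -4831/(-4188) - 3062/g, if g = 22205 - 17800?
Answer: 8456899/18448140 ≈ 0.45841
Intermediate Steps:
g = 4405
-4831/(-4188) - 3062/g = -4831/(-4188) - 3062/4405 = -4831*(-1/4188) - 3062*1/4405 = 4831/4188 - 3062/4405 = 8456899/18448140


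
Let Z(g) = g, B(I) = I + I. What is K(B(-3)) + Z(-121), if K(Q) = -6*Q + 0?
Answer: -85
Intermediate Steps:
B(I) = 2*I
K(Q) = -6*Q
K(B(-3)) + Z(-121) = -12*(-3) - 121 = -6*(-6) - 121 = 36 - 121 = -85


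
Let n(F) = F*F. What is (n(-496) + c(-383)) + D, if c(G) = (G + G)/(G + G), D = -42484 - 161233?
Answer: 42300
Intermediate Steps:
n(F) = F²
D = -203717
c(G) = 1 (c(G) = (2*G)/((2*G)) = (2*G)*(1/(2*G)) = 1)
(n(-496) + c(-383)) + D = ((-496)² + 1) - 203717 = (246016 + 1) - 203717 = 246017 - 203717 = 42300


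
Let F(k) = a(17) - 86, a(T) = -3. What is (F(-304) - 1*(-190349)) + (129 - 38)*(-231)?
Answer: 169239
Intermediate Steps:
F(k) = -89 (F(k) = -3 - 86 = -89)
(F(-304) - 1*(-190349)) + (129 - 38)*(-231) = (-89 - 1*(-190349)) + (129 - 38)*(-231) = (-89 + 190349) + 91*(-231) = 190260 - 21021 = 169239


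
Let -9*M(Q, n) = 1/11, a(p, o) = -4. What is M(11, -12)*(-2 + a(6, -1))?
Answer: 2/33 ≈ 0.060606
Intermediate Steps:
M(Q, n) = -1/99 (M(Q, n) = -1/9/11 = -1/9*1/11 = -1/99)
M(11, -12)*(-2 + a(6, -1)) = -(-2 - 4)/99 = -1/99*(-6) = 2/33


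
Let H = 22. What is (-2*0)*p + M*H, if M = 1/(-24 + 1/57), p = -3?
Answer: -1254/1367 ≈ -0.91734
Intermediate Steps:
M = -57/1367 (M = 1/(-24 + 1/57) = 1/(-1367/57) = -57/1367 ≈ -0.041697)
(-2*0)*p + M*H = -2*0*(-3) - 57/1367*22 = 0*(-3) - 1254/1367 = 0 - 1254/1367 = -1254/1367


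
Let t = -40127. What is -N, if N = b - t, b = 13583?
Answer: -53710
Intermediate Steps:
N = 53710 (N = 13583 - 1*(-40127) = 13583 + 40127 = 53710)
-N = -1*53710 = -53710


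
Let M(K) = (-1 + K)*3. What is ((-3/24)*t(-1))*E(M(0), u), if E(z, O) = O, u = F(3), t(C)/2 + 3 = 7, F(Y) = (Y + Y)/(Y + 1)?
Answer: -3/2 ≈ -1.5000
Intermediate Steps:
M(K) = -3 + 3*K
F(Y) = 2*Y/(1 + Y) (F(Y) = (2*Y)/(1 + Y) = 2*Y/(1 + Y))
t(C) = 8 (t(C) = -6 + 2*7 = -6 + 14 = 8)
u = 3/2 (u = 2*3/(1 + 3) = 2*3/4 = 2*3*(¼) = 3/2 ≈ 1.5000)
((-3/24)*t(-1))*E(M(0), u) = (-3/24*8)*(3/2) = (-3*1/24*8)*(3/2) = -⅛*8*(3/2) = -1*3/2 = -3/2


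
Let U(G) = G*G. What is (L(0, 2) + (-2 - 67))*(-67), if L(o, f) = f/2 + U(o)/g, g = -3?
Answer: 4556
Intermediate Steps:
U(G) = G²
L(o, f) = f/2 - o²/3 (L(o, f) = f/2 + o²/(-3) = f*(½) + o²*(-⅓) = f/2 - o²/3)
(L(0, 2) + (-2 - 67))*(-67) = (((½)*2 - ⅓*0²) + (-2 - 67))*(-67) = ((1 - ⅓*0) - 69)*(-67) = ((1 + 0) - 69)*(-67) = (1 - 69)*(-67) = -68*(-67) = 4556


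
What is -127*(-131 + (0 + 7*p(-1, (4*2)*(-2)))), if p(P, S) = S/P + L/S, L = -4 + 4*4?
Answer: 12319/4 ≈ 3079.8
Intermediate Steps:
L = 12 (L = -4 + 16 = 12)
p(P, S) = 12/S + S/P (p(P, S) = S/P + 12/S = 12/S + S/P)
-127*(-131 + (0 + 7*p(-1, (4*2)*(-2)))) = -127*(-131 + (0 + 7*(12/(((4*2)*(-2))) + ((4*2)*(-2))/(-1)))) = -127*(-131 + (0 + 7*(12/((8*(-2))) + (8*(-2))*(-1)))) = -127*(-131 + (0 + 7*(12/(-16) - 16*(-1)))) = -127*(-131 + (0 + 7*(12*(-1/16) + 16))) = -127*(-131 + (0 + 7*(-3/4 + 16))) = -127*(-131 + (0 + 7*(61/4))) = -127*(-131 + (0 + 427/4)) = -127*(-131 + 427/4) = -127*(-97/4) = 12319/4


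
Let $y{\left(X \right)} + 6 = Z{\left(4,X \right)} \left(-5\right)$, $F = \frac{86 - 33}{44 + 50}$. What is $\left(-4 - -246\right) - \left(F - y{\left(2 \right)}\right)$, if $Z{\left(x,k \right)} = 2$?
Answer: $\frac{21191}{94} \approx 225.44$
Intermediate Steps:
$F = \frac{53}{94} \approx 0.56383$
$y{\left(X \right)} = -16$ ($y{\left(X \right)} = -6 + 2 \left(-5\right) = -6 - 10 = -16$)
$\left(-4 - -246\right) - \left(F - y{\left(2 \right)}\right) = \left(-4 - -246\right) - \frac{1557}{94} = \left(-4 + 246\right) - \frac{1557}{94} = 242 - \frac{1557}{94} = \frac{21191}{94}$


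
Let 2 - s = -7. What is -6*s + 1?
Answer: -53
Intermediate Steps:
s = 9 (s = 2 - 1*(-7) = 2 + 7 = 9)
-6*s + 1 = -6*9 + 1 = -54 + 1 = -53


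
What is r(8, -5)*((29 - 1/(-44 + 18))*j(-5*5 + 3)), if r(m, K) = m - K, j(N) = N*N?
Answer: 182710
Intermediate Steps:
j(N) = N**2
r(8, -5)*((29 - 1/(-44 + 18))*j(-5*5 + 3)) = (8 - 1*(-5))*((29 - 1/(-44 + 18))*(-5*5 + 3)**2) = (8 + 5)*((29 - 1/(-26))*(-25 + 3)**2) = 13*((29 - 1*(-1/26))*(-22)**2) = 13*((29 + 1/26)*484) = 13*((755/26)*484) = 13*(182710/13) = 182710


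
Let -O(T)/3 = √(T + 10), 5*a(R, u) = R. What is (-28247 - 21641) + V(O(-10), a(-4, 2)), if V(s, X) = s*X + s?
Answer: -49888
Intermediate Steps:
a(R, u) = R/5
O(T) = -3*√(10 + T) (O(T) = -3*√(T + 10) = -3*√(10 + T))
V(s, X) = s + X*s (V(s, X) = X*s + s = s + X*s)
(-28247 - 21641) + V(O(-10), a(-4, 2)) = (-28247 - 21641) + (-3*√(10 - 10))*(1 + (⅕)*(-4)) = -49888 + (-3*√0)*(1 - ⅘) = -49888 - 3*0*(⅕) = -49888 + 0*(⅕) = -49888 + 0 = -49888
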